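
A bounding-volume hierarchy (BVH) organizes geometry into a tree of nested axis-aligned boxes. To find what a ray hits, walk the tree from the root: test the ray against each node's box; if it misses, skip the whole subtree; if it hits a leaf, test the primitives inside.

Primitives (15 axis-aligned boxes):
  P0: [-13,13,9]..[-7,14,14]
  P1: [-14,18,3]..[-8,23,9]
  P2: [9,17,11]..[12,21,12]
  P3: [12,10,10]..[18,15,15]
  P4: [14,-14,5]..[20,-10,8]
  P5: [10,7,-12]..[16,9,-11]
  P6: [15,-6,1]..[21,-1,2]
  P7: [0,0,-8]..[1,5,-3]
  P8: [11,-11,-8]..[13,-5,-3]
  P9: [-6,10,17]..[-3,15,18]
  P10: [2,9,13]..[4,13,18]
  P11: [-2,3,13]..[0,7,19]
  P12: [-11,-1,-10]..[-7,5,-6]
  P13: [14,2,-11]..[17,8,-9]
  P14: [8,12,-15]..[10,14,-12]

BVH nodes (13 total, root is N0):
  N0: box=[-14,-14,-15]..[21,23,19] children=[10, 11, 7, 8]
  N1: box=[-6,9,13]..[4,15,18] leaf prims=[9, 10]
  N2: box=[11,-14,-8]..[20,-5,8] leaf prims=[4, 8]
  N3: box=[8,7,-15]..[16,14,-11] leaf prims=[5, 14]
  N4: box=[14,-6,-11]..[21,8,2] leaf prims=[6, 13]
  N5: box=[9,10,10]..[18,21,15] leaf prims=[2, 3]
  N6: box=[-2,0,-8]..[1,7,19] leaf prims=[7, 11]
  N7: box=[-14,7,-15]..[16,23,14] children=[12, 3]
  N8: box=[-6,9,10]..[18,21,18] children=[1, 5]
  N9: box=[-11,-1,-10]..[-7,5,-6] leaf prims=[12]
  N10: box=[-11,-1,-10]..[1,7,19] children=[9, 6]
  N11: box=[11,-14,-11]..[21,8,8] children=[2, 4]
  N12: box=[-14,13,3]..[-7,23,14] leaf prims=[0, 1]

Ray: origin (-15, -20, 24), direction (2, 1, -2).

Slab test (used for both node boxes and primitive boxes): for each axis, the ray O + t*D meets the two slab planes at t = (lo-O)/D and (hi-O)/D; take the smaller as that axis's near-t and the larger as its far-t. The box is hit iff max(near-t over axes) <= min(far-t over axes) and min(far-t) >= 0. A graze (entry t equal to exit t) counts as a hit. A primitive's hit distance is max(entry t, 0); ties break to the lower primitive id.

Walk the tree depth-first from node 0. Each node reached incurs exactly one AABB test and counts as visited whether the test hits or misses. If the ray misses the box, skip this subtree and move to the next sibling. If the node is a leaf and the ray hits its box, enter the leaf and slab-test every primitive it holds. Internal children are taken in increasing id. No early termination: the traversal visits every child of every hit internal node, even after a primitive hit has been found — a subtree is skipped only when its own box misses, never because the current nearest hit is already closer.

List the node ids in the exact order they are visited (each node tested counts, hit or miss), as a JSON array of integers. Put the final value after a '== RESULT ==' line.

Traverse from the root:
N0 x:[1/2,18] y:[6,43] z:[5/2,39/2] -> hit [6,18], descend [7, 8, 10, 11]
  N7 x:[1/2,31/2] y:[27,43] z:[5,39/2] -> miss, prune
  N8 x:[9/2,33/2] y:[29,41] z:[3,7] -> miss, prune
  N10 x:[2,8] y:[19,27] z:[5/2,17] -> miss, prune
  N11 x:[13,18] y:[6,28] z:[8,35/2] -> hit [13,35/2], descend [2, 4]
    N2 x:[13,35/2] y:[6,15] z:[8,16] -> hit [13,15] leaf, test {P4(miss), P8@t=27/2}
    N4 x:[29/2,18] y:[14,28] z:[11,35/2] -> hit [29/2,35/2] leaf, test {P6(miss), P13(miss)}

order=[0, 7, 8, 10, 11, 2, 4]  |boxes|=7  |leaves|=2  hit=P8

== RESULT ==
[0, 7, 8, 10, 11, 2, 4]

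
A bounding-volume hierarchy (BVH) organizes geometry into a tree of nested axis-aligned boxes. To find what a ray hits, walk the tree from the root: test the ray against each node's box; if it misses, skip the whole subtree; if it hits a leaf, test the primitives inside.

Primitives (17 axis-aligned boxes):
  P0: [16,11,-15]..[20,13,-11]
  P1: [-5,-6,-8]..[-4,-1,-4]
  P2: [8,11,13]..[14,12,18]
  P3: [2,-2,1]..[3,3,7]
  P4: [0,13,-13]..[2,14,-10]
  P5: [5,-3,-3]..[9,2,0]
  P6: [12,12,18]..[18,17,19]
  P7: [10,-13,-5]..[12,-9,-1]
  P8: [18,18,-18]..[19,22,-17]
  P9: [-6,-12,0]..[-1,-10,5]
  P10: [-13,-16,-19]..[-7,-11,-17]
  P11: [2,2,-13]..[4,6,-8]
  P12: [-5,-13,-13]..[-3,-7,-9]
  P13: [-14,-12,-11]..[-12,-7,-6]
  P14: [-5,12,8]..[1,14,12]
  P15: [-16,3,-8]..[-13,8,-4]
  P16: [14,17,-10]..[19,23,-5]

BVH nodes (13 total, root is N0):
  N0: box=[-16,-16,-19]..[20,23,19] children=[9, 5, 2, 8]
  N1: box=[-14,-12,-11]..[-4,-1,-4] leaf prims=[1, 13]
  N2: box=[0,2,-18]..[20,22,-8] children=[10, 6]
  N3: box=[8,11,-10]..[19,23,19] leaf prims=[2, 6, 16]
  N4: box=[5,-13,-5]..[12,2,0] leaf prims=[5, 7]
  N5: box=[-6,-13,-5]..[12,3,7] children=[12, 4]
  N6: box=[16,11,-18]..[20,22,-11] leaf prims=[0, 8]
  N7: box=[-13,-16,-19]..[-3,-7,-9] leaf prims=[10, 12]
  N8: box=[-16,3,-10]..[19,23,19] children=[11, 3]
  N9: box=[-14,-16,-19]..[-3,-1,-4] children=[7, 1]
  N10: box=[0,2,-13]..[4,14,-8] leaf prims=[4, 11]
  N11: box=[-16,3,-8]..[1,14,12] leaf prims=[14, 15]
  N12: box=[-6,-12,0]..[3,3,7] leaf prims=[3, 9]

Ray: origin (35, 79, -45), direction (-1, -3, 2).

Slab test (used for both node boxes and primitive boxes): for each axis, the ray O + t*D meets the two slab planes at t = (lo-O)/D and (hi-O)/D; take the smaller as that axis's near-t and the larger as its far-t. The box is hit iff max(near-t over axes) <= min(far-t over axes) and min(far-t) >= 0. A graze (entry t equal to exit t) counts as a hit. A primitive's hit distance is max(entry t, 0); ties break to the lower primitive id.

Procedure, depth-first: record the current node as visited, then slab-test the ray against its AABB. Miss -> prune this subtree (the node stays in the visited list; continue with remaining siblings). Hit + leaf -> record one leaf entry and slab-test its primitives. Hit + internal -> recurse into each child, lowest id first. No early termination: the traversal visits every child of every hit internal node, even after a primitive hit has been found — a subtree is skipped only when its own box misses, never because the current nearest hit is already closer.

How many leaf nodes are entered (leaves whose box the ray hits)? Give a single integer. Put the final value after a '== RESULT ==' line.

Walk:
N0 x:[15,51] y:[56/3,95/3] z:[13,32] -> hit [56/3,95/3], descend [2, 5, 8, 9]
  N2 x:[15,35] y:[19,77/3] z:[27/2,37/2] -> miss, prune
  N5 x:[23,41] y:[76/3,92/3] z:[20,26] -> hit [76/3,26], descend [4, 12]
    N4 x:[23,30] y:[77/3,92/3] z:[20,45/2] -> miss, prune
    N12 x:[32,41] y:[76/3,91/3] z:[45/2,26] -> miss, prune
  N8 x:[16,51] y:[56/3,76/3] z:[35/2,32] -> hit [56/3,76/3], descend [3, 11]
    N3 x:[16,27] y:[56/3,68/3] z:[35/2,32] -> hit [56/3,68/3] leaf, test {P2(miss), P6(miss), P16@t=56/3}
    N11 x:[34,51] y:[65/3,76/3] z:[37/2,57/2] -> miss, prune
  N9 x:[38,49] y:[80/3,95/3] z:[13,41/2] -> miss, prune

order=[0, 2, 5, 4, 12, 8, 3, 11, 9]  |boxes|=9  |leaves|=1  hit=P16

== RESULT ==
1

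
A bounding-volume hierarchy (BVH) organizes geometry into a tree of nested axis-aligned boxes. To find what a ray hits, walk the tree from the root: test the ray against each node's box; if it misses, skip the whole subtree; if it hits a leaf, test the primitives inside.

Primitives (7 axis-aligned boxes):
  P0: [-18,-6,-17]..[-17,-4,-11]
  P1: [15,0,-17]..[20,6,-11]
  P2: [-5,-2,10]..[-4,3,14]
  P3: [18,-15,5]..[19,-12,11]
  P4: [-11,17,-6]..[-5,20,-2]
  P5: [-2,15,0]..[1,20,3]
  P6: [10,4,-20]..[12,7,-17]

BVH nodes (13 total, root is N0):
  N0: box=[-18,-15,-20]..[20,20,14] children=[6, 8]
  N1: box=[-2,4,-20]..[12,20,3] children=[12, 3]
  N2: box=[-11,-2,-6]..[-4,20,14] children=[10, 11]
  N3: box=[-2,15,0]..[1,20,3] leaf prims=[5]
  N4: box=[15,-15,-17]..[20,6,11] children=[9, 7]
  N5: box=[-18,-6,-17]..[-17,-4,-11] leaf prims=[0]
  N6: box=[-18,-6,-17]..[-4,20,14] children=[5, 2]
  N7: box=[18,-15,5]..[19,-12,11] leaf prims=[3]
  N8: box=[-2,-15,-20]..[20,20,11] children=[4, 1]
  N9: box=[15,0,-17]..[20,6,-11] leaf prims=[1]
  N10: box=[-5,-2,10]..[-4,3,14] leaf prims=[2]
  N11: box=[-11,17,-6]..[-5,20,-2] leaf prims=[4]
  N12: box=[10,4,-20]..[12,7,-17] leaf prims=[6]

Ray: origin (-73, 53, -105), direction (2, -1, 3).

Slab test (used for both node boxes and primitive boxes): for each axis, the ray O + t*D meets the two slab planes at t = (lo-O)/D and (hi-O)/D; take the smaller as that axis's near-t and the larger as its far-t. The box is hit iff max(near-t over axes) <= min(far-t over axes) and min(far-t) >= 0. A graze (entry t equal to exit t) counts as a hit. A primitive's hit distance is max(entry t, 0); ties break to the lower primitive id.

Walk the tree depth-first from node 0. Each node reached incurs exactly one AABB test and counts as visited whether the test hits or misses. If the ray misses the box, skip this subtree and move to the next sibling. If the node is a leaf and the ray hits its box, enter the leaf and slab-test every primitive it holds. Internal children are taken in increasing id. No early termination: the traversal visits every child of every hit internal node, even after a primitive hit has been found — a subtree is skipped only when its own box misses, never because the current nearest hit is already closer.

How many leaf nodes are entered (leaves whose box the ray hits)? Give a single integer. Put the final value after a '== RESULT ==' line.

Traverse from the root:
N0 x:[55/2,93/2] y:[33,68] z:[85/3,119/3] -> hit [33,119/3], descend [6, 8]
  N6 x:[55/2,69/2] y:[33,59] z:[88/3,119/3] -> hit [33,69/2], descend [2, 5]
    N2 x:[31,69/2] y:[33,55] z:[33,119/3] -> hit [33,69/2], descend [10, 11]
      N10 x:[34,69/2] y:[50,55] z:[115/3,119/3] -> miss, prune
      N11 x:[31,34] y:[33,36] z:[33,103/3] -> hit [33,34] leaf, test {P4@t=33}
    N5 x:[55/2,28] y:[57,59] z:[88/3,94/3] -> miss, prune
  N8 x:[71/2,93/2] y:[33,68] z:[85/3,116/3] -> hit [71/2,116/3], descend [1, 4]
    N1 x:[71/2,85/2] y:[33,49] z:[85/3,36] -> hit [71/2,36], descend [3, 12]
      N3 x:[71/2,37] y:[33,38] z:[35,36] -> hit [71/2,36] leaf, test {P5@t=71/2}
      N12 x:[83/2,85/2] y:[46,49] z:[85/3,88/3] -> miss, prune
    N4 x:[44,93/2] y:[47,68] z:[88/3,116/3] -> miss, prune

Visited [0, 6, 2, 10, 11, 5, 8, 1, 3, 12, 4]. Tests: 11 box, 2 leaf. Nearest: P4.

== RESULT ==
2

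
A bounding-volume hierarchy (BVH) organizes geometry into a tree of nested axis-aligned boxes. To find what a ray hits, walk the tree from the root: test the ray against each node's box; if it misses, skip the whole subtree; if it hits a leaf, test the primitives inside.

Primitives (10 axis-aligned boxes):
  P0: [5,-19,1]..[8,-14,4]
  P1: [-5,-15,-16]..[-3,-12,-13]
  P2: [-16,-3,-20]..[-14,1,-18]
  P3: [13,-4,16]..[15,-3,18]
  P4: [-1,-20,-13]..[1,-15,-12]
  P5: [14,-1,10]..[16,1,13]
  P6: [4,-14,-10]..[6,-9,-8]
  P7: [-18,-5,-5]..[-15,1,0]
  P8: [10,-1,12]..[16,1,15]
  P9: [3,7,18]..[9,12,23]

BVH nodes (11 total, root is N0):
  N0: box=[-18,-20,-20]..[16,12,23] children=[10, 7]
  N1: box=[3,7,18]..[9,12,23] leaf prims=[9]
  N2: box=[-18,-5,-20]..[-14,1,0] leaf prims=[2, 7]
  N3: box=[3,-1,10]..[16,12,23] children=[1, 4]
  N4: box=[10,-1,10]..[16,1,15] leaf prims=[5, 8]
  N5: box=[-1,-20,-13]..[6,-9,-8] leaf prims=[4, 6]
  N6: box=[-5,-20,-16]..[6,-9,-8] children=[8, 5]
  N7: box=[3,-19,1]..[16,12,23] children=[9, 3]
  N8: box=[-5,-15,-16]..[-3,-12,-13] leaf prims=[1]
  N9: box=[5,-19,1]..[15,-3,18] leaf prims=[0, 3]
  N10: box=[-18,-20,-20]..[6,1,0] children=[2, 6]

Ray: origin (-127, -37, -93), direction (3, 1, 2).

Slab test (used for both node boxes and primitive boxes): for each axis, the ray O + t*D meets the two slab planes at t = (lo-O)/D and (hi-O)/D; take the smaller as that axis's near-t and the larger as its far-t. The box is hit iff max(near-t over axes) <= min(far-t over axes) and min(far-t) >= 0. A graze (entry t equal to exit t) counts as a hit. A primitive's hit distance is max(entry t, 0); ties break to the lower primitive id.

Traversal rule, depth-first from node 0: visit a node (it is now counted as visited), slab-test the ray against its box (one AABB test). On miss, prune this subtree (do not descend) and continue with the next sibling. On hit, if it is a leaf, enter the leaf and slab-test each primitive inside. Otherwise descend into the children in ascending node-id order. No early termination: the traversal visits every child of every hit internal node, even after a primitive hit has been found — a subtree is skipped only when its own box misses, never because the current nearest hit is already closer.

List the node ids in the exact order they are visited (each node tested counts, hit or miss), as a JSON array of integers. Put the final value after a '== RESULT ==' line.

Traverse from the root:
N0 x:[109/3,143/3] y:[17,49] z:[73/2,58] -> hit [73/2,143/3], descend [7, 10]
  N7 x:[130/3,143/3] y:[18,49] z:[47,58] -> hit [47,143/3], descend [3, 9]
    N3 x:[130/3,143/3] y:[36,49] z:[103/2,58] -> miss, prune
    N9 x:[44,142/3] y:[18,34] z:[47,111/2] -> miss, prune
  N10 x:[109/3,133/3] y:[17,38] z:[73/2,93/2] -> hit [73/2,38], descend [2, 6]
    N2 x:[109/3,113/3] y:[32,38] z:[73/2,93/2] -> hit [73/2,113/3] leaf, test {P2@t=37, P7(miss)}
    N6 x:[122/3,133/3] y:[17,28] z:[77/2,85/2] -> miss, prune

Visited [0, 7, 3, 9, 10, 2, 6]. Tests: 7 box, 1 leaf. Nearest: P2.

== RESULT ==
[0, 7, 3, 9, 10, 2, 6]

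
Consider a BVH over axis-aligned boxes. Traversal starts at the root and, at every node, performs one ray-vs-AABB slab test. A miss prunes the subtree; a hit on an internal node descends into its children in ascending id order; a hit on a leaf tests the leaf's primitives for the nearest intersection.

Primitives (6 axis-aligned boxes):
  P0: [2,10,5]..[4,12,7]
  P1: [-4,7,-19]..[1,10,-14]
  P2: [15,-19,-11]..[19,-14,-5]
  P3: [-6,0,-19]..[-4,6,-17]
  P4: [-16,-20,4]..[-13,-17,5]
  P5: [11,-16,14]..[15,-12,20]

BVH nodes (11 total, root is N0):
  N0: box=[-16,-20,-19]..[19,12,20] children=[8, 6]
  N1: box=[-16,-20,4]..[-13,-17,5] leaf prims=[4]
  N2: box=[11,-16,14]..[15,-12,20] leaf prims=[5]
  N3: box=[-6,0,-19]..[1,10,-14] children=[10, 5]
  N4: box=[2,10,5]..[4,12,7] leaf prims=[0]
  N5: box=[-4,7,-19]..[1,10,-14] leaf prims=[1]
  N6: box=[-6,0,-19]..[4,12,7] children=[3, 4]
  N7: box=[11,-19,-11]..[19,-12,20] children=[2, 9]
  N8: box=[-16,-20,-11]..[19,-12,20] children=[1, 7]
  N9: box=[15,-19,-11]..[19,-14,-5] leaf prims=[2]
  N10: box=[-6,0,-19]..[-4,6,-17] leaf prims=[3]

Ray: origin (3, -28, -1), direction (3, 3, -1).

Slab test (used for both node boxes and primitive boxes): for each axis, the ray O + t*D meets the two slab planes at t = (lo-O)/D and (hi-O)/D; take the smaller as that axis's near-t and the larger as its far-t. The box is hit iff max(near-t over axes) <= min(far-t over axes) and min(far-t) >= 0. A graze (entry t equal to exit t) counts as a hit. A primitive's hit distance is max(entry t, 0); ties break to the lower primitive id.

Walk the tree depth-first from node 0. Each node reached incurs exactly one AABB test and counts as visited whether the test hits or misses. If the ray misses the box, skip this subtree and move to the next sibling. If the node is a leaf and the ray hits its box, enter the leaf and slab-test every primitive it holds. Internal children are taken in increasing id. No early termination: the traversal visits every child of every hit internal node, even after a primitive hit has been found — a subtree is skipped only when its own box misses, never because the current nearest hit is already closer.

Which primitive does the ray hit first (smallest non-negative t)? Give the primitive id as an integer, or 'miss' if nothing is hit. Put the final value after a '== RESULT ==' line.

Traverse from the root:
N0 x:[-19/3,16/3] y:[8/3,40/3] z:[-21,18] -> hit [8/3,16/3], descend [6, 8]
  N6 x:[-3,1/3] y:[28/3,40/3] z:[-8,18] -> miss, prune
  N8 x:[-19/3,16/3] y:[8/3,16/3] z:[-21,10] -> hit [8/3,16/3], descend [1, 7]
    N1 x:[-19/3,-16/3] y:[8/3,11/3] z:[-6,-5] -> miss, prune
    N7 x:[8/3,16/3] y:[3,16/3] z:[-21,10] -> hit [3,16/3], descend [2, 9]
      N2 x:[8/3,4] y:[4,16/3] z:[-21,-15] -> miss, prune
      N9 x:[4,16/3] y:[3,14/3] z:[4,10] -> hit [4,14/3] leaf, test {P2@t=4}

Summary -> nodes [0, 6, 8, 1, 7, 2, 9]; box-tests=7; leaf-entries=1; first=P2

== RESULT ==
2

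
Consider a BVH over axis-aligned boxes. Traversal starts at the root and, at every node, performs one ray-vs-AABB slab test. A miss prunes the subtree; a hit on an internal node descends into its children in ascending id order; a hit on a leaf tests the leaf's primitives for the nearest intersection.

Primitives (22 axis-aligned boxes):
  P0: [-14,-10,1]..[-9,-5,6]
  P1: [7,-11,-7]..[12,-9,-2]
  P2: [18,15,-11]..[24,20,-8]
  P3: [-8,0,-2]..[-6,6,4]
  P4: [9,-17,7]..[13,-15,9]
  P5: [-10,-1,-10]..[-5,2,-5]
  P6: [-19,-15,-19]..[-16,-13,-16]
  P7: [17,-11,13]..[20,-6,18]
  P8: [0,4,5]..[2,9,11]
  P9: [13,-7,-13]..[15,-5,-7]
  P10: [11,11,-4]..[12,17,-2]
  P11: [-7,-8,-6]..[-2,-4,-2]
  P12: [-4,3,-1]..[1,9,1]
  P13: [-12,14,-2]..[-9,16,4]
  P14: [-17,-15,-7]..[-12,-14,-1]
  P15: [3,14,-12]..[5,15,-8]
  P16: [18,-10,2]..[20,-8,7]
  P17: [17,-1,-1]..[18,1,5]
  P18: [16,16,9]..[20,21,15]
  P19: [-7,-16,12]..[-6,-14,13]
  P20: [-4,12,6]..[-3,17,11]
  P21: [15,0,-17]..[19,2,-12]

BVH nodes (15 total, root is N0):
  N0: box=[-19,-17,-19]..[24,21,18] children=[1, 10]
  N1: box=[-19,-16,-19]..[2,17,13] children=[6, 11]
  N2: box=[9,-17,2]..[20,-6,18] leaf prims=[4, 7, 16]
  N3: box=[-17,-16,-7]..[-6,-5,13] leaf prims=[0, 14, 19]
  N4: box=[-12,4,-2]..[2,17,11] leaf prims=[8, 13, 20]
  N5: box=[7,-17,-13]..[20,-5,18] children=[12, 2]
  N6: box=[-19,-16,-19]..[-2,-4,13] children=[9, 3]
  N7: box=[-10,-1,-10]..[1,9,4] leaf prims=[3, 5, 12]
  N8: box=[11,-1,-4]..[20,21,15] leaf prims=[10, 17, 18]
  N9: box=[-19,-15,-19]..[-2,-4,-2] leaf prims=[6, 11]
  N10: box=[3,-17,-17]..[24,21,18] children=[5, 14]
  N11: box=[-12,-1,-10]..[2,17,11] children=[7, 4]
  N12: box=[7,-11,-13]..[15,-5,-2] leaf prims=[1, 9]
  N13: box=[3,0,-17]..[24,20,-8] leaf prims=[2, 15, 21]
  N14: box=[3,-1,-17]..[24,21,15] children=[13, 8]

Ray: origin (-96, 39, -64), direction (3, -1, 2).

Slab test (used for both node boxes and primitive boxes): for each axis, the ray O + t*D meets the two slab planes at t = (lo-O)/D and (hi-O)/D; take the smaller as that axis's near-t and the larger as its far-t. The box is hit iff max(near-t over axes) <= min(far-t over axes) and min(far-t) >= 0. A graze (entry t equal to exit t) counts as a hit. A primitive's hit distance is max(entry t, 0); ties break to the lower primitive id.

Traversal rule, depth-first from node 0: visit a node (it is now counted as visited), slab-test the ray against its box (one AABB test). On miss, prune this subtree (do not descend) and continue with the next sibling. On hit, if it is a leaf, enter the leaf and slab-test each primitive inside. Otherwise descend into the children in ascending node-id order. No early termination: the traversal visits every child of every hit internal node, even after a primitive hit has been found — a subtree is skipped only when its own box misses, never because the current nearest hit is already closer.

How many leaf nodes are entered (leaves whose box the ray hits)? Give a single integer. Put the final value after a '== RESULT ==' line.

Traverse from the root:
N0 x:[77/3,40] y:[18,56] z:[45/2,41] -> hit [77/3,40], descend [1, 10]
  N1 x:[77/3,98/3] y:[22,55] z:[45/2,77/2] -> hit [77/3,98/3], descend [6, 11]
    N6 x:[77/3,94/3] y:[43,55] z:[45/2,77/2] -> miss, prune
    N11 x:[28,98/3] y:[22,40] z:[27,75/2] -> hit [28,98/3], descend [4, 7]
      N4 x:[28,98/3] y:[22,35] z:[31,75/2] -> hit [31,98/3] leaf, test {P8(miss), P13(miss), P20(miss)}
      N7 x:[86/3,97/3] y:[30,40] z:[27,34] -> hit [30,97/3] leaf, test {P3(miss), P5(miss), P12@t=63/2}
  N10 x:[33,40] y:[18,56] z:[47/2,41] -> hit [33,40], descend [5, 14]
    N5 x:[103/3,116/3] y:[44,56] z:[51/2,41] -> miss, prune
    N14 x:[33,40] y:[18,40] z:[47/2,79/2] -> hit [33,79/2], descend [8, 13]
      N8 x:[107/3,116/3] y:[18,40] z:[30,79/2] -> hit [107/3,116/3] leaf, test {P10(miss), P17(miss), P18(miss)}
      N13 x:[33,40] y:[19,39] z:[47/2,28] -> miss, prune

Summary -> nodes [0, 1, 6, 11, 4, 7, 10, 5, 14, 8, 13]; box-tests=11; leaf-entries=3; first=P12

== RESULT ==
3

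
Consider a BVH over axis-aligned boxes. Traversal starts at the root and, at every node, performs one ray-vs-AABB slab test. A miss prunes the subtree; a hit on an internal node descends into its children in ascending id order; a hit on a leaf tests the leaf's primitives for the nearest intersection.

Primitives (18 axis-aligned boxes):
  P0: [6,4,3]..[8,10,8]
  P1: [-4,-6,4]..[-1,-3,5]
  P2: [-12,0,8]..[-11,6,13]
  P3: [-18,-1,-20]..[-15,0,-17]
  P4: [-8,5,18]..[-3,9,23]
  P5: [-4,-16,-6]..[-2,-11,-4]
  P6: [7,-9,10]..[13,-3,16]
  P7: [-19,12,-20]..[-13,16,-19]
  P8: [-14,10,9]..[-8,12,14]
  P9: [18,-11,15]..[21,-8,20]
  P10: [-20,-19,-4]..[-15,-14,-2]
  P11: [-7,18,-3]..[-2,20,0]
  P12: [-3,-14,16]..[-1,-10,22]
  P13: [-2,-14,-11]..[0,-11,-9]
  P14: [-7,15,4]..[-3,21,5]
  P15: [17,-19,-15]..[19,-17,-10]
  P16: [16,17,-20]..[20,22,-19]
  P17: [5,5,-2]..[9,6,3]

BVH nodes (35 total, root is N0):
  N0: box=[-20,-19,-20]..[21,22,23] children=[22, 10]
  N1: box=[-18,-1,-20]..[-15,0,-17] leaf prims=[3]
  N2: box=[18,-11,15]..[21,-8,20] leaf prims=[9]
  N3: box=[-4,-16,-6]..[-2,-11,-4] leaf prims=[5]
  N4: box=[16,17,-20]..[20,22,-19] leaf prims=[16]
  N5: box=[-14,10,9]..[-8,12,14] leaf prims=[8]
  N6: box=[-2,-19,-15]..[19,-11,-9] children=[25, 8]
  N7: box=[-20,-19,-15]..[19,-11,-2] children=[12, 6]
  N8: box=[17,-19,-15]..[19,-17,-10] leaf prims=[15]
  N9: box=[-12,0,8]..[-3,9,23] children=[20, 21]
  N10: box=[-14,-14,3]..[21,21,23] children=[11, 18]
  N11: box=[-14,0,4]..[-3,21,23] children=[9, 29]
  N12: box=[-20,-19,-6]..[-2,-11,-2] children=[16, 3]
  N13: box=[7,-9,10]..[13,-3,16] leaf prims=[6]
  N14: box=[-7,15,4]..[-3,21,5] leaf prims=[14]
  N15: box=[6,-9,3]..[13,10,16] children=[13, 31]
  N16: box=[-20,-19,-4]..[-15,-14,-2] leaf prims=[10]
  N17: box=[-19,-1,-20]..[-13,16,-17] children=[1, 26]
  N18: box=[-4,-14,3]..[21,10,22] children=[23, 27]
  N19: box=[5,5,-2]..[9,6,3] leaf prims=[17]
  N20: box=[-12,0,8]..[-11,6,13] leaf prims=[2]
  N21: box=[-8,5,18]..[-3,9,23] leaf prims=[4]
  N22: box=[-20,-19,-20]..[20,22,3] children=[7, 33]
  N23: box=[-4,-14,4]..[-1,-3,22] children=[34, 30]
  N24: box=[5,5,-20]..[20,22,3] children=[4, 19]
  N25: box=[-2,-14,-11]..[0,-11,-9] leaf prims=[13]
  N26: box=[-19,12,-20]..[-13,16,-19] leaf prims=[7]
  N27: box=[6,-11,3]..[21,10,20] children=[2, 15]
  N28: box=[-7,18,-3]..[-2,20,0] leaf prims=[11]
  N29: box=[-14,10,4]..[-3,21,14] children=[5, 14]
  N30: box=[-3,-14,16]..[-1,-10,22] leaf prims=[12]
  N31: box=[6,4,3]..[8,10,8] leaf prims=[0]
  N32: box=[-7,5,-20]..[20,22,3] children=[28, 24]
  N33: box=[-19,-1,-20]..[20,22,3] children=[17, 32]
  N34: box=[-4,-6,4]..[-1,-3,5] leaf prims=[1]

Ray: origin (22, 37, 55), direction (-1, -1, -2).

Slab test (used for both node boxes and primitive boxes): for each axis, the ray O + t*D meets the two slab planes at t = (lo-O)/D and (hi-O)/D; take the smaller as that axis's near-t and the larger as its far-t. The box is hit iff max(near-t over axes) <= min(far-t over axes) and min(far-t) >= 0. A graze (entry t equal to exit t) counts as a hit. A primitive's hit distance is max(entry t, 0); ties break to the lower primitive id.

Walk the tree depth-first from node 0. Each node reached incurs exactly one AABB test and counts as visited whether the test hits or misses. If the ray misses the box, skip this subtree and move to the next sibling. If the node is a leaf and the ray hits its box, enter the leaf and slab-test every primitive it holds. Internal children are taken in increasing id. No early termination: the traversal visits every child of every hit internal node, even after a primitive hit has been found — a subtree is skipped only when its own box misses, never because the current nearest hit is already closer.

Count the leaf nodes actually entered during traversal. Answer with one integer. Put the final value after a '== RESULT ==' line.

Walk:
N0 x:[1,42] y:[15,56] z:[16,75/2] -> hit [16,75/2], descend [10, 22]
  N10 x:[1,36] y:[16,51] z:[16,26] -> hit [16,26], descend [11, 18]
    N11 x:[25,36] y:[16,37] z:[16,51/2] -> hit [25,51/2], descend [9, 29]
      N9 x:[25,34] y:[28,37] z:[16,47/2] -> miss, prune
      N29 x:[25,36] y:[16,27] z:[41/2,51/2] -> hit [25,51/2], descend [5, 14]
        N5 x:[30,36] y:[25,27] z:[41/2,23] -> miss, prune
        N14 x:[25,29] y:[16,22] z:[25,51/2] -> miss, prune
    N18 x:[1,26] y:[27,51] z:[33/2,26] -> miss, prune
  N22 x:[2,42] y:[15,56] z:[26,75/2] -> hit [26,75/2], descend [7, 33]
    N7 x:[3,42] y:[48,56] z:[57/2,35] -> miss, prune
    N33 x:[2,41] y:[15,38] z:[26,75/2] -> hit [26,75/2], descend [17, 32]
      N17 x:[35,41] y:[21,38] z:[36,75/2] -> hit [36,75/2], descend [1, 26]
        N1 x:[37,40] y:[37,38] z:[36,75/2] -> hit [37,75/2] leaf, test {P3@t=37}
        N26 x:[35,41] y:[21,25] z:[37,75/2] -> miss, prune
      N32 x:[2,29] y:[15,32] z:[26,75/2] -> hit [26,29], descend [24, 28]
        N24 x:[2,17] y:[15,32] z:[26,75/2] -> miss, prune
        N28 x:[24,29] y:[17,19] z:[55/2,29] -> miss, prune

17 AABB tests over nodes [0, 10, 11, 9, 29, 5, 14, 18, 22, 7, 33, 17, 1, 26, 32, 24, 28]; 1 leaf entered; closest P3.

== RESULT ==
1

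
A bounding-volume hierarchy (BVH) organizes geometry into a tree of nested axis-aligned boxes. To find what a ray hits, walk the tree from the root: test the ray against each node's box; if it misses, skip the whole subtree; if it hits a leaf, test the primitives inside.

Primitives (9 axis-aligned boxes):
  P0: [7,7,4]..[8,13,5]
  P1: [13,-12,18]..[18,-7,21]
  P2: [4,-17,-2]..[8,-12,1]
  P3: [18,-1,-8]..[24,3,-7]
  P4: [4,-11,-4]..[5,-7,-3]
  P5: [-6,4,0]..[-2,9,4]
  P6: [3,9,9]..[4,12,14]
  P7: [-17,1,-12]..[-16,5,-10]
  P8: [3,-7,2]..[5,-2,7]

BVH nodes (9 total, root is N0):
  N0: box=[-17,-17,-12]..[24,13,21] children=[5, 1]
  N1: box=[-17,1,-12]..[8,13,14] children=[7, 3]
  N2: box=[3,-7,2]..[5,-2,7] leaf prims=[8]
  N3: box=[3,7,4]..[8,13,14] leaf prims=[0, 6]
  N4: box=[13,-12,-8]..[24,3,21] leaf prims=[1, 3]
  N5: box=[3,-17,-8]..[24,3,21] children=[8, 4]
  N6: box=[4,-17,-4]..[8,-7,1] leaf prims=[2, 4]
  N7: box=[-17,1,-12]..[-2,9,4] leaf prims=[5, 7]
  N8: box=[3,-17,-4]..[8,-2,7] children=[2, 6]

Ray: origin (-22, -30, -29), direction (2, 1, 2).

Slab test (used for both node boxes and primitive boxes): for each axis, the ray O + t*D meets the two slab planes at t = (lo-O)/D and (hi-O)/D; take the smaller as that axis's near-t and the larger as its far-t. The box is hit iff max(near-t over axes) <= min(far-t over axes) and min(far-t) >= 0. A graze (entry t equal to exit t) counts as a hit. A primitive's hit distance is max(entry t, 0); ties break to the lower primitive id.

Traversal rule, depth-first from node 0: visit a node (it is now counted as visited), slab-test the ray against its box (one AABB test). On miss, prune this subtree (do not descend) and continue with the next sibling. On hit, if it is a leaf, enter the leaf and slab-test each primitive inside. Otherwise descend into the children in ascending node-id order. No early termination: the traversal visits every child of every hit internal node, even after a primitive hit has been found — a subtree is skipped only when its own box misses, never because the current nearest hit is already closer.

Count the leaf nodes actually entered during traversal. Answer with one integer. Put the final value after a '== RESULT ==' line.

Walk:
N0 x:[5/2,23] y:[13,43] z:[17/2,25] -> hit [13,23], descend [1, 5]
  N1 x:[5/2,15] y:[31,43] z:[17/2,43/2] -> miss, prune
  N5 x:[25/2,23] y:[13,33] z:[21/2,25] -> hit [13,23], descend [4, 8]
    N4 x:[35/2,23] y:[18,33] z:[21/2,25] -> hit [18,23] leaf, test {P1(miss), P3(miss)}
    N8 x:[25/2,15] y:[13,28] z:[25/2,18] -> hit [13,15], descend [2, 6]
      N2 x:[25/2,27/2] y:[23,28] z:[31/2,18] -> miss, prune
      N6 x:[13,15] y:[13,23] z:[25/2,15] -> hit [13,15] leaf, test {P2@t=27/2, P4(miss)}

7 AABB tests over nodes [0, 1, 5, 4, 8, 2, 6]; 2 leaves entered; closest P2.

== RESULT ==
2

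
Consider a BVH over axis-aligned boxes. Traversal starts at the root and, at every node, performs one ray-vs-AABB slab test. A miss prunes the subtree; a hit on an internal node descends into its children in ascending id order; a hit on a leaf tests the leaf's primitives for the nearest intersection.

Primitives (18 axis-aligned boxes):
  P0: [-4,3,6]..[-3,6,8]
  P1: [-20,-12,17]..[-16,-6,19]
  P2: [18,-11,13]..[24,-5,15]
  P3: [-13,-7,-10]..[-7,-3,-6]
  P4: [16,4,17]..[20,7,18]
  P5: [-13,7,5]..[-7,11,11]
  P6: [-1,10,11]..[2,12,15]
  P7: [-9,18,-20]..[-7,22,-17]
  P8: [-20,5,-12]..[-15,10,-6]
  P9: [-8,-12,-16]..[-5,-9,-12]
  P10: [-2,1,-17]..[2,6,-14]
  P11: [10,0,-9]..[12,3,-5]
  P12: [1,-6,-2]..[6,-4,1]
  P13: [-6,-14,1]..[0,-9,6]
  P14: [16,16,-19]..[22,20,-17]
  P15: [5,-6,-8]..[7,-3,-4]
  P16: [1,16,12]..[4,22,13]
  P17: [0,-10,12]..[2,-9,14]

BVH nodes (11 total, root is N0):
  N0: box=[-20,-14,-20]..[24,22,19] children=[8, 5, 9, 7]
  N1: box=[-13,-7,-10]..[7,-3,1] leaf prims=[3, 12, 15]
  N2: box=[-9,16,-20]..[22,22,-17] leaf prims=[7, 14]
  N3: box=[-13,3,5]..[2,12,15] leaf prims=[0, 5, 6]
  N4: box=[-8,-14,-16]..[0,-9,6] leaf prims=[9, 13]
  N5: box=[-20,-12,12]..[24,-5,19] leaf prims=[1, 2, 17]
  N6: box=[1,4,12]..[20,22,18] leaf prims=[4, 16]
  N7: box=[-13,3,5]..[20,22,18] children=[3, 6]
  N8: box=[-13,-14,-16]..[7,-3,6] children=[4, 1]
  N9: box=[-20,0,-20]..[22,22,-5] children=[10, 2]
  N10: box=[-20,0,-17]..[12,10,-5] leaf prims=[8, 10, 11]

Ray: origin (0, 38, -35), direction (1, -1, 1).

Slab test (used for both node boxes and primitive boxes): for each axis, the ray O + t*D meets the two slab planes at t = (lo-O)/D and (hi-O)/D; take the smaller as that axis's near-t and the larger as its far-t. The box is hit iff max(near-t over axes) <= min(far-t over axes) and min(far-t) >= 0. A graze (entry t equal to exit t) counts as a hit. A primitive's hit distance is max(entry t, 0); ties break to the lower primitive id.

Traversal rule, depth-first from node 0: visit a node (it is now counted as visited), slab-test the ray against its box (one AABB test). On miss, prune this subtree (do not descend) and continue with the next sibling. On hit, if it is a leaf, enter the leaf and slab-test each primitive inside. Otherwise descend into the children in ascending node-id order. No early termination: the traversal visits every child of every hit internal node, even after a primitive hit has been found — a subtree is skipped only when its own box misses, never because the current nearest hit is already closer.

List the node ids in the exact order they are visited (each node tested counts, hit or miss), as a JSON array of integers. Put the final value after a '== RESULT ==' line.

Trace the traversal:
N0 x:[-20,24] y:[16,52] z:[15,54] -> hit [16,24], descend [5, 7, 8, 9]
  N5 x:[-20,24] y:[43,50] z:[47,54] -> miss, prune
  N7 x:[-13,20] y:[16,35] z:[40,53] -> miss, prune
  N8 x:[-13,7] y:[41,52] z:[19,41] -> miss, prune
  N9 x:[-20,22] y:[16,38] z:[15,30] -> hit [16,22], descend [2, 10]
    N2 x:[-9,22] y:[16,22] z:[15,18] -> hit [16,18] leaf, test {P7(miss), P14@t=18}
    N10 x:[-20,12] y:[28,38] z:[18,30] -> miss, prune

Summary -> nodes [0, 5, 7, 8, 9, 2, 10]; box-tests=7; leaf-entries=1; first=P14

== RESULT ==
[0, 5, 7, 8, 9, 2, 10]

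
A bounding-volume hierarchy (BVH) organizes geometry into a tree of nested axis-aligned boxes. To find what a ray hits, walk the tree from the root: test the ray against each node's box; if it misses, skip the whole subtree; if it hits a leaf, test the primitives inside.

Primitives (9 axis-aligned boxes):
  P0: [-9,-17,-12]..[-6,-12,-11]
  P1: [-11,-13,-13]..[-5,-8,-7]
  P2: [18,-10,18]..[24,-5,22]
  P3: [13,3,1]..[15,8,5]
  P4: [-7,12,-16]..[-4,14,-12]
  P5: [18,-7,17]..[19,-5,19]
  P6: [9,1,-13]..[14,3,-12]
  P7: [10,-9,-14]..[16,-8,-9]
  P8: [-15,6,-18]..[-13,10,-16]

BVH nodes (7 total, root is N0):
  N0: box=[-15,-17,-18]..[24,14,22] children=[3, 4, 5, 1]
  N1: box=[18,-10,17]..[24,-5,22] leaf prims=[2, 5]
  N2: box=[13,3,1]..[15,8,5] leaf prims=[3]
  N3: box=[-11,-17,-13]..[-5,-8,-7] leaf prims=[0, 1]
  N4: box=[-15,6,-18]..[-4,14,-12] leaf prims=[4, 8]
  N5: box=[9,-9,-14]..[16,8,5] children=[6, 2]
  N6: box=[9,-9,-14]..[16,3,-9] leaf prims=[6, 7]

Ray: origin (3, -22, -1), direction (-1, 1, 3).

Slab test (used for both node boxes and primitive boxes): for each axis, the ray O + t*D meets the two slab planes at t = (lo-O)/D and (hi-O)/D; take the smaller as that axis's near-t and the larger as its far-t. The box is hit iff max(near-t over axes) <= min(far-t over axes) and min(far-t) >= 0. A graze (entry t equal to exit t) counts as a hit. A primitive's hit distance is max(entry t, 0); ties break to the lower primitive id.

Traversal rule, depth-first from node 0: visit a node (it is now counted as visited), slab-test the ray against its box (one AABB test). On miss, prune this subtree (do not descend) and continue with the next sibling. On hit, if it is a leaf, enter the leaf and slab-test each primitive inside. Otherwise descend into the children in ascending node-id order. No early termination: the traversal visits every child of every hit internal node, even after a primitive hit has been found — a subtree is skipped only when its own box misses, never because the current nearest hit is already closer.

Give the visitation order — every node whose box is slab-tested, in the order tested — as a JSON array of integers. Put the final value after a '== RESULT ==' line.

Walk:
N0 x:[-21,18] y:[5,36] z:[-17/3,23/3] -> hit [5,23/3], descend [1, 3, 4, 5]
  N1 x:[-21,-15] y:[12,17] z:[6,23/3] -> miss, prune
  N3 x:[8,14] y:[5,14] z:[-4,-2] -> miss, prune
  N4 x:[7,18] y:[28,36] z:[-17/3,-11/3] -> miss, prune
  N5 x:[-13,-6] y:[13,30] z:[-13/3,2] -> miss, prune

order=[0, 1, 3, 4, 5]  |boxes|=5  |leaves|=0  hit=miss

== RESULT ==
[0, 1, 3, 4, 5]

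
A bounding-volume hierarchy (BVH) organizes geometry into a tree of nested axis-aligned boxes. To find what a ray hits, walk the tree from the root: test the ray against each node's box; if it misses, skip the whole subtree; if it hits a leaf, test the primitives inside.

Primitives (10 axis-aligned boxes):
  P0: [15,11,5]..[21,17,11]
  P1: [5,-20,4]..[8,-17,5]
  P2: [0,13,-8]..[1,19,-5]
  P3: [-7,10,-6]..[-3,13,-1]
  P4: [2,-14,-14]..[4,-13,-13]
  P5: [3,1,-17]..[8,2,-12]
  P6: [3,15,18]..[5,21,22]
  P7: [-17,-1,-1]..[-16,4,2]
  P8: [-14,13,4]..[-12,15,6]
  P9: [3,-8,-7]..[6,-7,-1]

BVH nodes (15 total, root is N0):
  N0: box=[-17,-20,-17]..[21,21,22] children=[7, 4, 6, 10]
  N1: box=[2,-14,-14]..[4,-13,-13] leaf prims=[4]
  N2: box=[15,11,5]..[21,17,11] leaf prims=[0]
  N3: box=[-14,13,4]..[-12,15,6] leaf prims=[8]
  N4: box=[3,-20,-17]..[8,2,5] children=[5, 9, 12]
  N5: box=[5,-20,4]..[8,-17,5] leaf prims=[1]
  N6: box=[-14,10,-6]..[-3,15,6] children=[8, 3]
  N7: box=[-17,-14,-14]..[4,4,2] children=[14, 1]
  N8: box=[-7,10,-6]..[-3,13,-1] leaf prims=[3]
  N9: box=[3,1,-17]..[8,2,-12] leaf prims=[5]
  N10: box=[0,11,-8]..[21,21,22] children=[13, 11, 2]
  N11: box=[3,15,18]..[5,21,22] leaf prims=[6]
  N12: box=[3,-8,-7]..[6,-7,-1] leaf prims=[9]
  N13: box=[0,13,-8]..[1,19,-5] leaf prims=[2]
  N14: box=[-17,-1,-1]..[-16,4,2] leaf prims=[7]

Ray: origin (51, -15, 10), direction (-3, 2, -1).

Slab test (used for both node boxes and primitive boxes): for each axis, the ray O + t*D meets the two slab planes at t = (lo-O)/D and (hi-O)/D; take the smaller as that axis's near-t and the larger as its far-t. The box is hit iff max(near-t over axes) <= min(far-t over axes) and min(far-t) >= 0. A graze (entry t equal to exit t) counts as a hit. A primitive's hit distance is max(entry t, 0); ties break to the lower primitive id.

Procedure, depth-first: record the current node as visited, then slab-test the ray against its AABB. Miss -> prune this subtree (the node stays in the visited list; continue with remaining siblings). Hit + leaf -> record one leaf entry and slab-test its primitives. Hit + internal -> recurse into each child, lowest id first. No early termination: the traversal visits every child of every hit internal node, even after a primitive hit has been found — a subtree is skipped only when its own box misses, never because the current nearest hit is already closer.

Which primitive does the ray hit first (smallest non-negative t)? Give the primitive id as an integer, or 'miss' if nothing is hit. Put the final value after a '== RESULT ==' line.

Walk:
N0 x:[10,68/3] y:[-5/2,18] z:[-12,27] -> hit [10,18], descend [4, 6, 7, 10]
  N4 x:[43/3,16] y:[-5/2,17/2] z:[5,27] -> miss, prune
  N6 x:[18,65/3] y:[25/2,15] z:[4,16] -> miss, prune
  N7 x:[47/3,68/3] y:[1/2,19/2] z:[8,24] -> miss, prune
  N10 x:[10,17] y:[13,18] z:[-12,18] -> hit [13,17], descend [2, 11, 13]
    N2 x:[10,12] y:[13,16] z:[-1,5] -> miss, prune
    N11 x:[46/3,16] y:[15,18] z:[-12,-8] -> miss, prune
    N13 x:[50/3,17] y:[14,17] z:[15,18] -> hit [50/3,17] leaf, test {P2@t=50/3}

8 AABB tests over nodes [0, 4, 6, 7, 10, 2, 11, 13]; 1 leaf entered; closest P2.

== RESULT ==
2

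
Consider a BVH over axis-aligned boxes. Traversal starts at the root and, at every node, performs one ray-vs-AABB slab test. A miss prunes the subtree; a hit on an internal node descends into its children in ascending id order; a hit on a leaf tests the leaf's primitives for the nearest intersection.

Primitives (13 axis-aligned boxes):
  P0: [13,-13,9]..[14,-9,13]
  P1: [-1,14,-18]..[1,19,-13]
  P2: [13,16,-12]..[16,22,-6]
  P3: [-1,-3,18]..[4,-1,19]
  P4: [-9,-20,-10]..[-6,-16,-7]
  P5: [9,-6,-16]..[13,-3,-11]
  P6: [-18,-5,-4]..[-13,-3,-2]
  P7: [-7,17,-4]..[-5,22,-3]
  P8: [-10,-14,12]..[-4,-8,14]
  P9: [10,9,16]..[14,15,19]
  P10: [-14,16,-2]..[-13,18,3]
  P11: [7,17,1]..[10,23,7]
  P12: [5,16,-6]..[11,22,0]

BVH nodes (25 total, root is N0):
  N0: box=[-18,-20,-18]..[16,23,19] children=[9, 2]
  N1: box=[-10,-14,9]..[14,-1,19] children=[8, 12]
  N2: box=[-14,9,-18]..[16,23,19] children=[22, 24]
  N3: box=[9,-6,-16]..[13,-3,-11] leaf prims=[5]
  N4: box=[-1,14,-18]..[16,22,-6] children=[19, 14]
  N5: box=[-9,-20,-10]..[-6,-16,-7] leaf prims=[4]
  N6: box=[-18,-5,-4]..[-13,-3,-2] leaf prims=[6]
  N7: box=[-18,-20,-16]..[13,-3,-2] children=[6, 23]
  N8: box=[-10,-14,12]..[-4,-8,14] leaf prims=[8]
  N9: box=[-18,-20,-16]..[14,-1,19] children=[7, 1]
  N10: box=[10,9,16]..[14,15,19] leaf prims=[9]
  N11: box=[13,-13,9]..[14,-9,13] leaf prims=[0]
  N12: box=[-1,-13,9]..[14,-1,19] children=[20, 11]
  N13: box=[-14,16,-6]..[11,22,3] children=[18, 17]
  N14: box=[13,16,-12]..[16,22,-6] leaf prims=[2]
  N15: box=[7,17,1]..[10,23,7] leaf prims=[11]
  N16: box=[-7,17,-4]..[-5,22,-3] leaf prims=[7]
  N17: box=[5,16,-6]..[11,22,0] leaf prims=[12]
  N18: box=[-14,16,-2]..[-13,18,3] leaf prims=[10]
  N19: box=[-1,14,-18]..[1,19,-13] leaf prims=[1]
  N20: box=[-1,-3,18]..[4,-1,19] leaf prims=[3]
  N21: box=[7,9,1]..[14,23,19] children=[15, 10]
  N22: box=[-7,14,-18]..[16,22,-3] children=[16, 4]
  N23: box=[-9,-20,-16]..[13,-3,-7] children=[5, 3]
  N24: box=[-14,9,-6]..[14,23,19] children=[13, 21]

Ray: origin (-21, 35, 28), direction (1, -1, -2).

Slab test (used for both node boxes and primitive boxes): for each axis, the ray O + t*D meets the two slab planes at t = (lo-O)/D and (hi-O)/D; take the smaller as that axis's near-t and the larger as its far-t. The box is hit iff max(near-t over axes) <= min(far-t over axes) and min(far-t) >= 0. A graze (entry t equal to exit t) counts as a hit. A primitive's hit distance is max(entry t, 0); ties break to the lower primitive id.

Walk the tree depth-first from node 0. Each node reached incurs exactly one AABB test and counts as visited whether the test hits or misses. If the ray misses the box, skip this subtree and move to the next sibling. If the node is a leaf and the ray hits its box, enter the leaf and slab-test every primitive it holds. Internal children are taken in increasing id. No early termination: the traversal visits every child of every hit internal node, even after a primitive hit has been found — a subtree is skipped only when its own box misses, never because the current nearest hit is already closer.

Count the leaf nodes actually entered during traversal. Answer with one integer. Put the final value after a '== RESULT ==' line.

Trace the traversal:
N0 x:[3,37] y:[12,55] z:[9/2,23] -> hit [12,23], descend [2, 9]
  N2 x:[7,37] y:[12,26] z:[9/2,23] -> hit [12,23], descend [22, 24]
    N22 x:[14,37] y:[13,21] z:[31/2,23] -> hit [31/2,21], descend [4, 16]
      N4 x:[20,37] y:[13,21] z:[17,23] -> hit [20,21], descend [14, 19]
        N14 x:[34,37] y:[13,19] z:[17,20] -> miss, prune
        N19 x:[20,22] y:[16,21] z:[41/2,23] -> hit [41/2,21] leaf, test {P1@t=41/2}
      N16 x:[14,16] y:[13,18] z:[31/2,16] -> hit [31/2,16] leaf, test {P7@t=31/2}
    N24 x:[7,35] y:[12,26] z:[9/2,17] -> hit [12,17], descend [13, 21]
      N13 x:[7,32] y:[13,19] z:[25/2,17] -> hit [13,17], descend [17, 18]
        N17 x:[26,32] y:[13,19] z:[14,17] -> miss, prune
        N18 x:[7,8] y:[17,19] z:[25/2,15] -> miss, prune
      N21 x:[28,35] y:[12,26] z:[9/2,27/2] -> miss, prune
  N9 x:[3,35] y:[36,55] z:[9/2,22] -> miss, prune

order=[0, 2, 22, 4, 14, 19, 16, 24, 13, 17, 18, 21, 9]  |boxes|=13  |leaves|=2  hit=P7

== RESULT ==
2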